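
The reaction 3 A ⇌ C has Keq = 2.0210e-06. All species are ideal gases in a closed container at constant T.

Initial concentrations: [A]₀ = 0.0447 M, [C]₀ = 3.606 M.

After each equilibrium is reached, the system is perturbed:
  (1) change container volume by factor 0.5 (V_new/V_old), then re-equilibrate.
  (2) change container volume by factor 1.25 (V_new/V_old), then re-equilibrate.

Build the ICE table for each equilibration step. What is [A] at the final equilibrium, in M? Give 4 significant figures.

[A]_eq = 17.35 M

Q₀ = 4.0374e+04 vs Keq = 2.0210e-06 ⇒ Q>K, reverse
Step 1:
                  A         C
  init       0.0447     3.606
  Δ           10.81    -3.603
  eq          10.85  0.002585
  solve Keq expr → x = -3.603; check Q = 2.0210e-06
Then change container volume by factor 0.5 (V_new/V_old).
Step 2:
                  A         C
  init        21.71   0.00517
  Δ        -0.04613   0.01538
  eq          21.66   0.02055
  solve Keq expr → x = 0.01538; check Q = 2.0210e-06
Then change container volume by factor 1.25 (V_new/V_old).
Step 3:
                  A         C
  init        17.33   0.01644
  Δ         0.01766 -0.005886
  eq          17.35   0.01055
  solve Keq expr → x = -0.005886; check Q = 2.0210e-06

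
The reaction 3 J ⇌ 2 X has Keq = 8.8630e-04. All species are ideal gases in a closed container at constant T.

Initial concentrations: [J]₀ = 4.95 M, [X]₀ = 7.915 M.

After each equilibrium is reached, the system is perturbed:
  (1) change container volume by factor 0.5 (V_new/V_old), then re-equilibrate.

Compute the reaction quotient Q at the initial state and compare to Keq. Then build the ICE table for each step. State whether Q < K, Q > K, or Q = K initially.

Q₀ = 0.5165 vs Keq = 8.8630e-04 ⇒ Q>K, reverse
Step 1:
                   J          X
  init          4.95      7.915
  Δ            9.436     -6.291
  eq           14.39      1.624
  solve Keq expr → x = -3.145; check Q = 8.8630e-04
Then change container volume by factor 0.5 (V_new/V_old).
Step 2:
                   J          X
  init         28.77      3.249
  Δ            -1.49     0.9934
  eq           27.28      4.242
  solve Keq expr → x = 0.4967; check Q = 8.8630e-04

Q₀ = 0.5165; Q > K (proceeds reverse)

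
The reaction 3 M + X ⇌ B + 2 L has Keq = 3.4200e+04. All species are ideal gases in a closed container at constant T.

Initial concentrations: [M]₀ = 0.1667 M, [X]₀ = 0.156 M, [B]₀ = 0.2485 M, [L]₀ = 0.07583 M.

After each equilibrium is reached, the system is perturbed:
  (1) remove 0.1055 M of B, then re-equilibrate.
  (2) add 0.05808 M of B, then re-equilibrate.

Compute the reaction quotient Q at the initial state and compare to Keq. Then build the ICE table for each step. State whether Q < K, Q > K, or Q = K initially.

Q₀ = 1.977; Q < K (proceeds forward)

Q₀ = 1.977 vs Keq = 3.4200e+04 ⇒ Q<K, forward
Step 1:
                   M          X          B          L
  init        0.1667      0.156     0.2485    0.07583
  Δ          -0.1529   -0.05096    0.05096     0.1019
  eq         0.01381      0.105     0.2995     0.1778
  solve Keq expr → x = 0.05096; check Q = 3.4200e+04
Then remove 0.1055 M of B.
Step 2:
                   M          X          B          L
  init       0.01381      0.105      0.194     0.1778
  Δ        -0.001774 -5.9122e-04 5.9122e-04   0.001182
  eq         0.01204     0.1044     0.1946     0.1789
  solve Keq expr → x = 5.9122e-04; check Q = 3.4200e+04
Then add 0.05808 M of B.
Step 3:
                   M          X          B          L
  init       0.01204     0.1044     0.2526     0.1789
  Δ         0.001041 3.4690e-04 -3.4690e-04 -6.9380e-04
  eq         0.01308     0.1048     0.2523     0.1782
  solve Keq expr → x = -3.4690e-04; check Q = 3.4200e+04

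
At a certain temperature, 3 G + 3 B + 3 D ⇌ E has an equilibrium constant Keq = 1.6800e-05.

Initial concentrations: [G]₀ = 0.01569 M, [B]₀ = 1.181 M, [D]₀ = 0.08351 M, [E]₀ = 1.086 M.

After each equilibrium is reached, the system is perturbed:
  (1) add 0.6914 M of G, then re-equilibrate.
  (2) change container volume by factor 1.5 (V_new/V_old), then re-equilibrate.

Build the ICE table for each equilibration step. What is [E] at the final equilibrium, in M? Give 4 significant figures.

[E]_eq = 0.05114 M

Q₀ = 2.9309e+08 vs Keq = 1.6800e-05 ⇒ Q>K, reverse
Step 1:
                  G         B         D         E
  init      0.01569     1.181   0.08351     1.086
  Δ           2.521     2.521     2.521   -0.8403
  eq          2.537     3.702     2.604    0.2457
  solve Keq expr → x = -0.8403; check Q = 1.6800e-05
Then add 0.6914 M of G.
Step 2:
                  G         B         D         E
  init        3.228     3.702     2.604    0.2457
  Δ         -0.1723   -0.1723   -0.1723   0.05745
  eq          3.056      3.53     2.432    0.3032
  solve Keq expr → x = 0.05745; check Q = 1.6800e-05
Then change container volume by factor 1.5 (V_new/V_old).
Step 3:
                  G         B         D         E
  init        2.037     2.353     1.621    0.2021
  Δ          0.4529    0.4529    0.4529    -0.151
  eq           2.49     2.806     2.074   0.05114
  solve Keq expr → x = -0.151; check Q = 1.6800e-05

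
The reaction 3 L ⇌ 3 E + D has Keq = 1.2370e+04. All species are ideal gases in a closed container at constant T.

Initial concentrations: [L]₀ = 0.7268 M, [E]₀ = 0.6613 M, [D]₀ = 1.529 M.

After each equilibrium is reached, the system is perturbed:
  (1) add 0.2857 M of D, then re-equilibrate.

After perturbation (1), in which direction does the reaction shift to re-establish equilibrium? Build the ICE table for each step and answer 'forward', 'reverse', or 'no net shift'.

Direction: reverse

Q₀ = 1.152 vs Keq = 1.2370e+04 ⇒ Q<K, forward
Step 1:
                    L           E           D
  Initial      0.7268      0.6613       1.529
  Change      -0.6581      0.6581      0.2194
  Equil       0.06873       1.319       1.748
  solve Keq expr → x = 0.2194; check Q = 1.2370e+04
Then add 0.2857 M of D.
Step 2:
                    L           E           D
  Initial     0.06873       1.319       2.034
  Change     0.003359   -0.003359    -0.00112
  Equil       0.07209       1.316       2.033
  solve Keq expr → x = -0.00112; check Q = 1.2370e+04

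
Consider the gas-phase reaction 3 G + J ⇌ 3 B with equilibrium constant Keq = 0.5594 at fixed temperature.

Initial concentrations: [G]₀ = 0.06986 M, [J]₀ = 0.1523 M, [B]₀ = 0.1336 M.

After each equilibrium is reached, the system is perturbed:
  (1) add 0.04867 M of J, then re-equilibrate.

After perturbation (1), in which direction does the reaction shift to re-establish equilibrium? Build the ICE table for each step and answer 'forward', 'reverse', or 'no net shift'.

Direction: forward

Q₀ = 45.92 vs Keq = 0.5594 ⇒ Q>K, reverse
Step 1:
                    G           J           B
  I           0.06986      0.1523      0.1336
  C           0.06938     0.02313    -0.06938
  E            0.1392      0.1754     0.06422
  solve Keq expr → x = -0.02313; check Q = 0.5594
Then add 0.04867 M of J.
Step 2:
                    G           J           B
  I            0.1392      0.2241     0.06422
  C          -0.00356   -0.001187     0.00356
  E            0.1357      0.2229     0.06778
  solve Keq expr → x = 0.001187; check Q = 0.5594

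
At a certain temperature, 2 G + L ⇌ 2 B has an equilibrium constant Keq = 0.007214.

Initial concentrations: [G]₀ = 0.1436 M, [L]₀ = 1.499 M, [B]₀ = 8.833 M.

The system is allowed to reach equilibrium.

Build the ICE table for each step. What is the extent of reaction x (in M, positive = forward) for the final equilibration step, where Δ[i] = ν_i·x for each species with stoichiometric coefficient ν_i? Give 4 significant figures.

x = -3.689 M

Q₀ = 2524 vs Keq = 0.007214 ⇒ Q>K, reverse
Step 1:
                   G          L          B
  Initial     0.1436      1.499      8.833
  Change       7.378      3.689     -7.378
  Equil        7.522      5.188      1.455
  solve Keq expr → x = -3.689; check Q = 0.007214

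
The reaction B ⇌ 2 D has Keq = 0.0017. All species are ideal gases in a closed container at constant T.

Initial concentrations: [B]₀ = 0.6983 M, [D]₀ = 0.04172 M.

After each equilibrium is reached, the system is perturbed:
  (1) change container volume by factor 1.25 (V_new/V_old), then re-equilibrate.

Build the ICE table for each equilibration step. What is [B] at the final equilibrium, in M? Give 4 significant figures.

Q₀ = 0.002493 vs Keq = 0.0017 ⇒ Q>K, reverse
Step 1:
                  B         D
  Initial    0.6983   0.04172
  Change   0.003589 -0.007177
  Equil      0.7019   0.03454
  solve Keq expr → x = -0.003589; check Q = 0.0017
Then change container volume by factor 1.25 (V_new/V_old).
Step 2:
                  B         D
  Initial    0.5615   0.02763
  Change  -0.001609  0.003217
  Equil      0.5599   0.03085
  solve Keq expr → x = 0.001609; check Q = 0.0017

[B]_eq = 0.5599 M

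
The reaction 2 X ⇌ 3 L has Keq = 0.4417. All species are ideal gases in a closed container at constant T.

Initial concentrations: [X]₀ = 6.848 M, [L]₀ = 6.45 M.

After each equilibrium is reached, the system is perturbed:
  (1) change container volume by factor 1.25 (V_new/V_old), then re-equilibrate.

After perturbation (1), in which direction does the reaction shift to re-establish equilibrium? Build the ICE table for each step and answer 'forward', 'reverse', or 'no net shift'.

Direction: forward

Q₀ = 5.722 vs Keq = 0.4417 ⇒ Q>K, reverse
Step 1:
                   X          L
  I            6.848       6.45
  C             2.11     -3.165
  E            8.958      3.285
  solve Keq expr → x = -1.055; check Q = 0.4417
Then change container volume by factor 1.25 (V_new/V_old).
Step 2:
                   X          L
  I            7.166      2.628
  C           -0.115     0.1725
  E            7.051        2.8
  solve Keq expr → x = 0.05752; check Q = 0.4417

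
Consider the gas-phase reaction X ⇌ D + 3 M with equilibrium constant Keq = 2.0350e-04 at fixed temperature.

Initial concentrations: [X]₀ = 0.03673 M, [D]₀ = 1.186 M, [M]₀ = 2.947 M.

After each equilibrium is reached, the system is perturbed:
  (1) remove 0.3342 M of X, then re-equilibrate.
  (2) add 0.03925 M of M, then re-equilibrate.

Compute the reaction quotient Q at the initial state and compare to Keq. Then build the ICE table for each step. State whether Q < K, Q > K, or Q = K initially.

Q₀ = 826.4; Q > K (proceeds reverse)

Q₀ = 826.4 vs Keq = 2.0350e-04 ⇒ Q>K, reverse
Step 1:
                   X          D          M
  Initial    0.03673      1.186      2.947
  Change      0.9507    -0.9507     -2.852
  Equil       0.9874     0.2353    0.09488
  solve Keq expr → x = -0.9507; check Q = 2.0350e-04
Then remove 0.3342 M of X.
Step 2:
                   X          D          M
  Initial     0.6532     0.2353    0.09488
  Change    0.003862  -0.003862   -0.01159
  Equil       0.6571     0.2314    0.08329
  solve Keq expr → x = -0.003862; check Q = 2.0350e-04
Then add 0.03925 M of M.
Step 3:
                   X          D          M
  Initial     0.6571     0.2314     0.1225
  Change     0.01239   -0.01239   -0.03718
  Equil       0.6695      0.219    0.08536
  solve Keq expr → x = -0.01239; check Q = 2.0350e-04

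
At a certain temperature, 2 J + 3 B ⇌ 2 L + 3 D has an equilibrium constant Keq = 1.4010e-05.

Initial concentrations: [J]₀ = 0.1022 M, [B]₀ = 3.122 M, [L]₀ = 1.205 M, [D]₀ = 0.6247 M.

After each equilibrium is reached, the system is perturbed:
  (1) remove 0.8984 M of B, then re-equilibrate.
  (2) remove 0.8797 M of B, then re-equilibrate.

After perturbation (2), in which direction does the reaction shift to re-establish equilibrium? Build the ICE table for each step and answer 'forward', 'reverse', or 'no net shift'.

Direction: reverse

Q₀ = 1.114 vs Keq = 1.4010e-05 ⇒ Q>K, reverse
Step 1:
                  J         B         L         D
  I          0.1022     3.122     1.205    0.6247
  C          0.3755    0.5632   -0.3755   -0.5632
  E          0.4777     3.685    0.8295   0.06149
  solve Keq expr → x = -0.1877; check Q = 1.4010e-05
Then remove 0.8984 M of B.
Step 2:
                  J         B         L         D
  I          0.4777     2.787    0.8295   0.06149
  C        0.009205   0.01381 -0.009205  -0.01381
  E          0.4869     2.801    0.8203   0.04768
  solve Keq expr → x = -0.004603; check Q = 1.4010e-05
Then remove 0.8797 M of B.
Step 3:
                  J         B         L         D
  I          0.4869     1.921    0.8203   0.04768
  C        0.009373   0.01406 -0.009373  -0.01406
  E          0.4963     1.935    0.8109   0.03362
  solve Keq expr → x = -0.004687; check Q = 1.4010e-05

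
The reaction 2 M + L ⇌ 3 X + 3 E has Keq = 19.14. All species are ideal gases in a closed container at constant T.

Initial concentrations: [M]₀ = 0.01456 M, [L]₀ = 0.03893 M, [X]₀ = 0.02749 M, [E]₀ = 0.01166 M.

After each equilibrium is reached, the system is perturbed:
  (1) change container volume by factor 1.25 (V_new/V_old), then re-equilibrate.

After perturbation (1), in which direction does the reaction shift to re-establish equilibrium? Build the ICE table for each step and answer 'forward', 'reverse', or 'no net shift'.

Q₀ = 3.9904e-06 vs Keq = 19.14 ⇒ Q<K, forward
Step 1:
                    M           L           X           E
  init        0.01456     0.03893     0.02749     0.01166
  Δ          -0.01447   -0.007237     0.02171     0.02171
  eq       8.5426e-05     0.03169      0.0492     0.03337
  solve Keq expr → x = 0.007237; check Q = 19.14
Then change container volume by factor 1.25 (V_new/V_old).
Step 2:
                    M           L           X           E
  init     6.8341e-05     0.02535     0.03936      0.0267
  Δ       -1.9297e-05 -9.6486e-06  2.8946e-05  2.8946e-05
  eq       4.9044e-05     0.02534     0.03939     0.02673
  solve Keq expr → x = 9.6486e-06; check Q = 19.14

Direction: forward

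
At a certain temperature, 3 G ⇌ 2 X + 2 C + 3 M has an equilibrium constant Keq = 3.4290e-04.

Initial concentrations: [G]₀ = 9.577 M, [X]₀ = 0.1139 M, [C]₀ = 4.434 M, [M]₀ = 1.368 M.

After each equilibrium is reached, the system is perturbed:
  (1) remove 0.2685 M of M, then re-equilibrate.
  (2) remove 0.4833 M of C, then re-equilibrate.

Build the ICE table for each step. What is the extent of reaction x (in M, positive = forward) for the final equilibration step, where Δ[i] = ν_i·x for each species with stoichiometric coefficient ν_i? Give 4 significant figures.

Q₀ = 7.4338e-04 vs Keq = 3.4290e-04 ⇒ Q>K, reverse
Step 1:
                    G           X           C           M
  init          9.577      0.1139       4.434       1.368
  Δ           0.04682    -0.03121    -0.03121    -0.04682
  eq            9.624     0.08269       4.403       1.321
  solve Keq expr → x = -0.01561; check Q = 3.4290e-04
Then remove 0.2685 M of M.
Step 2:
                    G           X           C           M
  init          9.624     0.08269       4.403       1.053
  Δ          -0.03911     0.02607     0.02607     0.03911
  eq            9.585      0.1088       4.429       1.092
  solve Keq expr → x = 0.01304; check Q = 3.4290e-04
Then remove 0.4833 M of C.
Step 3:
                    G           X           C           M
  init          9.585      0.1088       3.946       1.092
  Δ          -0.01531      0.0102      0.0102     0.01531
  eq            9.569       0.119       3.956       1.107
  solve Keq expr → x = 0.005102; check Q = 3.4290e-04

x = 0.005102 M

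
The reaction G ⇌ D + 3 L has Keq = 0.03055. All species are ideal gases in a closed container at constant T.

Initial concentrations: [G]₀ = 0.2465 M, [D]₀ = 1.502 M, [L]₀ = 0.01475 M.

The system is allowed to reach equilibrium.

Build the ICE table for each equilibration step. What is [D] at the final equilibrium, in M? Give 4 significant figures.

Q₀ = 1.9554e-05 vs Keq = 0.03055 ⇒ Q<K, forward
Step 1:
                   G          D          L
  init        0.2465      1.502    0.01475
  Δ         -0.04764    0.04764     0.1429
  eq          0.1989       1.55     0.1577
  solve Keq expr → x = 0.04764; check Q = 0.03055

[D]_eq = 1.55 M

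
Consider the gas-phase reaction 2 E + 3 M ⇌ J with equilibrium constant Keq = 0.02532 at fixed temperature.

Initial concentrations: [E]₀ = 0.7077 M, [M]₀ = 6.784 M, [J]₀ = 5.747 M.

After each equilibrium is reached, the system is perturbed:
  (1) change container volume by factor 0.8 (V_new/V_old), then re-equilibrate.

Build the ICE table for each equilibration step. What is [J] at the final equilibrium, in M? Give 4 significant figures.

Q₀ = 0.03675 vs Keq = 0.02532 ⇒ Q>K, reverse
Step 1:
                    E           M           J
  Initial      0.7077       6.784       5.747
  Change       0.1106      0.1659    -0.05531
  Equil        0.8183        6.95       5.692
  solve Keq expr → x = -0.05531; check Q = 0.02532
Then change container volume by factor 0.8 (V_new/V_old).
Step 2:
                    E           M           J
  Initial       1.023       8.687       7.115
  Change      -0.3053     -0.4579      0.1526
  Equil        0.7176       8.229       7.267
  solve Keq expr → x = 0.1526; check Q = 0.02532

[J]_eq = 7.267 M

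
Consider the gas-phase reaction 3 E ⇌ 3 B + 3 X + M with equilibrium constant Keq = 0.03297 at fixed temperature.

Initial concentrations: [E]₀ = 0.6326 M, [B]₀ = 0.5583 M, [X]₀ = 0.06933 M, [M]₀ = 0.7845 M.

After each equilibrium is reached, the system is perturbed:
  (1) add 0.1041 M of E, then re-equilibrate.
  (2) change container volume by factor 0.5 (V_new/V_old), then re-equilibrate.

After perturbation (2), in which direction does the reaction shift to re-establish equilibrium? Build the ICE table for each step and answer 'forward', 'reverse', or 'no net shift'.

Q₀ = 1.7971e-04 vs Keq = 0.03297 ⇒ Q<K, forward
Step 1:
                   E          B          X          M
  I           0.6326     0.5583    0.06933     0.7845
  C           -0.157      0.157      0.157    0.05232
  E           0.4756     0.7153     0.2263     0.8368
  solve Keq expr → x = 0.05232; check Q = 0.03297
Then add 0.1041 M of E.
Step 2:
                   E          B          X          M
  I           0.5797     0.7153     0.2263     0.8368
  C         -0.02657    0.02657    0.02657   0.008857
  E           0.5532     0.7418     0.2529     0.8457
  solve Keq expr → x = 0.008857; check Q = 0.03297
Then change container volume by factor 0.5 (V_new/V_old).
Step 3:
                   E          B          X          M
  I            1.106      1.484     0.5057      1.691
  C           0.2193    -0.2193    -0.2193   -0.07311
  E            1.326      1.264     0.2864      1.618
  solve Keq expr → x = -0.07311; check Q = 0.03297

Direction: reverse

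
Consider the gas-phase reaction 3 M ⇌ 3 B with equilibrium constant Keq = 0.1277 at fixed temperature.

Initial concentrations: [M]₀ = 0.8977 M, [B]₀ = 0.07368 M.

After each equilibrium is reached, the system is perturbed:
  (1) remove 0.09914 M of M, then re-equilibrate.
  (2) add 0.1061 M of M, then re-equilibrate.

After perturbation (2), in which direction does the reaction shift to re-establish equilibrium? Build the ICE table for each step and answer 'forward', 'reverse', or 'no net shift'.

Q₀ = 5.5291e-04 vs Keq = 0.1277 ⇒ Q<K, forward
Step 1:
                    M           B
  I            0.8977     0.07368
  C           -0.2517      0.2517
  E             0.646      0.3253
  solve Keq expr → x = 0.08388; check Q = 0.1277
Then remove 0.09914 M of M.
Step 2:
                    M           B
  I            0.5469      0.3253
  C            0.0332     -0.0332
  E            0.5801      0.2921
  solve Keq expr → x = -0.01107; check Q = 0.1277
Then add 0.1061 M of M.
Step 3:
                    M           B
  I            0.6862      0.2921
  C          -0.03553     0.03553
  E            0.6507      0.3277
  solve Keq expr → x = 0.01184; check Q = 0.1277

Direction: forward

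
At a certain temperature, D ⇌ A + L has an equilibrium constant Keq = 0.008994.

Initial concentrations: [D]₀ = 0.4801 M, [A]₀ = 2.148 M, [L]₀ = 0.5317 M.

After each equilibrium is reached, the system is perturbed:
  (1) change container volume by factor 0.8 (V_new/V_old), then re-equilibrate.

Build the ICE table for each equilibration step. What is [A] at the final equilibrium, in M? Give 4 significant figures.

Q₀ = 2.379 vs Keq = 0.008994 ⇒ Q>K, reverse
Step 1:
                  D         A         L
  Initial    0.4801     2.148    0.5317
  Change     0.5261   -0.5261   -0.5261
  Equil       1.006     1.622   0.00558
  solve Keq expr → x = -0.5261; check Q = 0.008994
Then change container volume by factor 0.8 (V_new/V_old).
Step 2:
                  D         A         L
  Initial     1.258     2.027  0.006975
  Change   0.001385 -0.001385 -0.001385
  Equil       1.259     2.026   0.00559
  solve Keq expr → x = -0.001385; check Q = 0.008994

[A]_eq = 2.026 M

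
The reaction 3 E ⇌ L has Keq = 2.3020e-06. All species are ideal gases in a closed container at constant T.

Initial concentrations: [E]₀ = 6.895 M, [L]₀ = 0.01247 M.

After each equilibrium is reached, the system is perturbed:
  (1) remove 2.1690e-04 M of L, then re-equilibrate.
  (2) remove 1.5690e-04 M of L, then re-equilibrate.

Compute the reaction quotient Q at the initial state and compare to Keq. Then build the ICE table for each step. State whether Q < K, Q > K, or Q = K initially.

Q₀ = 3.8042e-05 vs Keq = 2.3020e-06 ⇒ Q>K, reverse
Step 1:
                    E           L
  Initial       6.895     0.01247
  Change      0.03511     -0.0117
  Equil          6.93  7.6617e-04
  solve Keq expr → x = -0.0117; check Q = 2.3020e-06
Then remove 2.1690e-04 M of L.
Step 2:
                    E           L
  Initial        6.93  5.4927e-04
  Change  -6.5005e-04  2.1668e-04
  Equil         6.929  7.6596e-04
  solve Keq expr → x = 2.1668e-04; check Q = 2.3020e-06
Then remove 1.5690e-04 M of L.
Step 3:
                    E           L
  Initial       6.929  6.0906e-04
  Change  -4.7023e-04  1.5674e-04
  Equil         6.929  7.6580e-04
  solve Keq expr → x = 1.5674e-04; check Q = 2.3020e-06

Q₀ = 3.8042e-05; Q > K (proceeds reverse)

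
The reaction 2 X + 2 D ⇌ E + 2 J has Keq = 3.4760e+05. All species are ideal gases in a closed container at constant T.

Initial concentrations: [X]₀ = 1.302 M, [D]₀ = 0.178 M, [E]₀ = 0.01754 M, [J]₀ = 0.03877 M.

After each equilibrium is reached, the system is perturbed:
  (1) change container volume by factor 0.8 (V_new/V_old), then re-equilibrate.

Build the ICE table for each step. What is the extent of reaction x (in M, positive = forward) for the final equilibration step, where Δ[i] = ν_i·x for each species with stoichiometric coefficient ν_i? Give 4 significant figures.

x = 7.0338e-06 M

Q₀ = 4.9086e-04 vs Keq = 3.4760e+05 ⇒ Q<K, forward
Step 1:
                   X          D          E          J
  I            1.302      0.178    0.01754    0.03877
  C          -0.1779    -0.1779    0.08895     0.1779
  E            1.124 1.0668e-04     0.1065     0.2167
  solve Keq expr → x = 0.08895; check Q = 3.4760e+05
Then change container volume by factor 0.8 (V_new/V_old).
Step 2:
                   X          D          E          J
  I            1.405 1.3335e-04     0.1331     0.2708
  C       -1.4068e-05 -1.4068e-05 7.0338e-06 1.4068e-05
  E            1.405 1.1928e-04     0.1331     0.2708
  solve Keq expr → x = 7.0338e-06; check Q = 3.4760e+05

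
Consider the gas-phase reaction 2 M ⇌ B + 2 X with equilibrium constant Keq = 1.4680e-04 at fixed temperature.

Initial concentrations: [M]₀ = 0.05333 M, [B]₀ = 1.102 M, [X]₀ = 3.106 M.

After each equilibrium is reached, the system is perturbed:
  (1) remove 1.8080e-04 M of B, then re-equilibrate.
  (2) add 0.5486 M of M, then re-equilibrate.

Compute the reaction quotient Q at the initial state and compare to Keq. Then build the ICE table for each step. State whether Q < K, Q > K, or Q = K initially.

Q₀ = 3738; Q > K (proceeds reverse)

Q₀ = 3738 vs Keq = 1.4680e-04 ⇒ Q>K, reverse
Step 1:
                    M           B           X
  I           0.05333       1.102       3.106
  C             2.202      -1.101      -2.202
  E             2.256  9.1420e-04      0.9038
  solve Keq expr → x = -1.101; check Q = 1.4680e-04
Then remove 1.8080e-04 M of B.
Step 2:
                    M           B           X
  I             2.256  7.3340e-04      0.9038
  C       -3.5956e-04  1.7978e-04  3.5956e-04
  E             2.255  9.1318e-04      0.9042
  solve Keq expr → x = 1.7978e-04; check Q = 1.4680e-04
Then add 0.5486 M of M.
Step 3:
                    M           B           X
  I             2.804  9.1318e-04      0.9042
  C       -9.8852e-04  4.9426e-04  9.8852e-04
  E             2.803    0.001407      0.9052
  solve Keq expr → x = 4.9426e-04; check Q = 1.4680e-04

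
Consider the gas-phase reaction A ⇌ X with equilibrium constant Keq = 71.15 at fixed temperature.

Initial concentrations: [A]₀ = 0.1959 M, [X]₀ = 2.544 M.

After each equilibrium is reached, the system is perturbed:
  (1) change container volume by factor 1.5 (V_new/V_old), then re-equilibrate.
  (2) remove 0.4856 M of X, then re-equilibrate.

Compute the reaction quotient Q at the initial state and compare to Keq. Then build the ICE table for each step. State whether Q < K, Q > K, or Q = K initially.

Q₀ = 12.99; Q < K (proceeds forward)

Q₀ = 12.99 vs Keq = 71.15 ⇒ Q<K, forward
Step 1:
                   A          X
  init        0.1959      2.544
  Δ          -0.1579     0.1579
  eq         0.03798      2.702
  solve Keq expr → x = 0.1579; check Q = 71.15
Then change container volume by factor 1.5 (V_new/V_old).
Step 2:
                   A          X
  init       0.02532      1.801
  Δ                0          0
  eq         0.02532      1.801
  solve Keq expr → x = 0; check Q = 71.15
Then remove 0.4856 M of X.
Step 3:
                   A          X
  init       0.02532      1.316
  Δ         -0.00673    0.00673
  eq         0.01859      1.322
  solve Keq expr → x = 0.00673; check Q = 71.15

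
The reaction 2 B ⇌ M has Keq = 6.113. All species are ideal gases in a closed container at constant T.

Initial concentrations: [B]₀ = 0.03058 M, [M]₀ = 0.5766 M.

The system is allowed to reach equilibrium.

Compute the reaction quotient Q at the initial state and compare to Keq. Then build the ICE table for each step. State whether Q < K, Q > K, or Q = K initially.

Q₀ = 616.6; Q > K (proceeds reverse)

Q₀ = 616.6 vs Keq = 6.113 ⇒ Q>K, reverse
Step 1:
                   B          M
  Initial    0.03058     0.5766
  Change      0.2424    -0.1212
  Equil       0.2729     0.4554
  solve Keq expr → x = -0.1212; check Q = 6.113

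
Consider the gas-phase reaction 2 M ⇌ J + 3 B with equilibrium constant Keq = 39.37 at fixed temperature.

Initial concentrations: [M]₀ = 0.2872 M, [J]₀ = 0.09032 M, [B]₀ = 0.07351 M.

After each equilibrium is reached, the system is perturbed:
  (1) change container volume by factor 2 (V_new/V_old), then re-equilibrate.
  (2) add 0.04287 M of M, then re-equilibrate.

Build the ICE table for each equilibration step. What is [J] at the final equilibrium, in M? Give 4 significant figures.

Q₀ = 4.3497e-04 vs Keq = 39.37 ⇒ Q<K, forward
Step 1:
                   M          J          B
  Initial     0.2872    0.09032    0.07351
  Change     -0.2631     0.1316     0.3947
  Equil      0.02405     0.2219     0.4682
  solve Keq expr → x = 0.1316; check Q = 39.37
Then change container volume by factor 2 (V_new/V_old).
Step 2:
                   M          J          B
  Initial    0.01203     0.1109     0.2341
  Change   -0.005607   0.002803    0.00841
  Equil      0.00642     0.1138     0.2425
  solve Keq expr → x = 0.002803; check Q = 39.37
Then add 0.04287 M of M.
Step 3:
                   M          J          B
  Initial    0.04929     0.1138     0.2425
  Change    -0.03963    0.01981    0.05944
  Equil     0.009665     0.1336      0.302
  solve Keq expr → x = 0.01981; check Q = 39.37

[J]_eq = 0.1336 M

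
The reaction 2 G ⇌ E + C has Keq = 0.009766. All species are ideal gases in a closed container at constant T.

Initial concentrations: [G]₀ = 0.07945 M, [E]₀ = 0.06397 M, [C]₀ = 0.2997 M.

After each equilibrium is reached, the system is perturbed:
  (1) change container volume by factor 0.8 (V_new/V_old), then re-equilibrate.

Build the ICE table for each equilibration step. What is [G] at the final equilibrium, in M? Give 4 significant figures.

[G]_eq = 0.255 M

Q₀ = 3.037 vs Keq = 0.009766 ⇒ Q>K, reverse
Step 1:
                    G           E           C
  I           0.07945     0.06397      0.2997
  C            0.1245    -0.06226    -0.06226
  E             0.204    0.001711      0.2374
  solve Keq expr → x = -0.06226; check Q = 0.009766
Then change container volume by factor 0.8 (V_new/V_old).
Step 2:
                    G           E           C
  I             0.255    0.002139      0.2968
  C                 0           0           0
  E             0.255    0.002139      0.2968
  solve Keq expr → x = 0; check Q = 0.009766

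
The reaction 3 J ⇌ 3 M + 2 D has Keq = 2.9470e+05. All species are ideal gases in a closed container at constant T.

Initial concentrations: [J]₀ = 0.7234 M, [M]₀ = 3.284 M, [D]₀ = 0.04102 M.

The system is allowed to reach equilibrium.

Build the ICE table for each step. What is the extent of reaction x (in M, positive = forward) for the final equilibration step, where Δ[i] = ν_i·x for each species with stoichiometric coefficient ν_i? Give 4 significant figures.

x = 0.2286 M

Q₀ = 0.1574 vs Keq = 2.9470e+05 ⇒ Q<K, forward
Step 1:
                   J          M          D
  Initial     0.7234      3.284    0.04102
  Change     -0.6859     0.6859     0.4573
  Equil       0.0375       3.97     0.4983
  solve Keq expr → x = 0.2286; check Q = 2.9470e+05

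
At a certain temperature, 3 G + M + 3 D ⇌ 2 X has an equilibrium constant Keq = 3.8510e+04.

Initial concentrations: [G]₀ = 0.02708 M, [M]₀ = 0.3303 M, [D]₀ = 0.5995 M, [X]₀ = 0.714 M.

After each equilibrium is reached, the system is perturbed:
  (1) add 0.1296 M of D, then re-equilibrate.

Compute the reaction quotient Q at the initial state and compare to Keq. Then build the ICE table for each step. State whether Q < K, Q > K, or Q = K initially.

Q₀ = 3.6072e+05; Q > K (proceeds reverse)

Q₀ = 3.6072e+05 vs Keq = 3.8510e+04 ⇒ Q>K, reverse
Step 1:
                    G           M           D           X
  init        0.02708      0.3303      0.5995       0.714
  Δ           0.02625    0.008749     0.02625     -0.0175
  eq          0.05333       0.339      0.6257      0.6965
  solve Keq expr → x = -0.008749; check Q = 3.8510e+04
Then add 0.1296 M of D.
Step 2:
                    G           M           D           X
  init        0.05333       0.339      0.7553      0.6965
  Δ           -0.0083   -0.002767     -0.0083    0.005533
  eq          0.04503      0.3363       0.747       0.702
  solve Keq expr → x = 0.002767; check Q = 3.8510e+04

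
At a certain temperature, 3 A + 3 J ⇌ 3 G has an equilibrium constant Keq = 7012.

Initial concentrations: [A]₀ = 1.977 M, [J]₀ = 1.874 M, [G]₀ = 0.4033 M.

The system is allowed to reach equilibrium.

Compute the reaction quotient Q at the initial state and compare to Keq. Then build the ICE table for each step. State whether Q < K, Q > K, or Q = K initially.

Q₀ = 0.00129 vs Keq = 7012 ⇒ Q<K, forward
Step 1:
                   A          J          G
  I            1.977      1.874     0.4033
  C           -1.598     -1.598      1.598
  E           0.3789     0.2759      2.001
  solve Keq expr → x = 0.5327; check Q = 7012

Q₀ = 0.00129; Q < K (proceeds forward)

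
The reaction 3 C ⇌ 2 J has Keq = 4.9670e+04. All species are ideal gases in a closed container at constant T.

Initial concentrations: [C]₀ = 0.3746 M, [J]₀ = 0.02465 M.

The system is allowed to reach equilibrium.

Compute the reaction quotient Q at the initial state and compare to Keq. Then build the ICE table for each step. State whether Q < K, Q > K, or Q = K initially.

Q₀ = 0.01156; Q < K (proceeds forward)

Q₀ = 0.01156 vs Keq = 4.9670e+04 ⇒ Q<K, forward
Step 1:
                    C           J
  I            0.3746     0.02465
  C           -0.3633      0.2422
  E           0.01128      0.2669
  solve Keq expr → x = 0.1211; check Q = 4.9670e+04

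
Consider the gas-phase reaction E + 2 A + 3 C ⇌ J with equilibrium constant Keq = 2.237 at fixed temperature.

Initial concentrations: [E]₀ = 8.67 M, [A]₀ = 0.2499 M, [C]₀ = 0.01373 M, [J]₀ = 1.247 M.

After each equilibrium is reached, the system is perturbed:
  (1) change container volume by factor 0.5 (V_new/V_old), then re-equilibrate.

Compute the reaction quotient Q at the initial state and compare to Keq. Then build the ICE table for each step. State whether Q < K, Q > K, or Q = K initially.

Q₀ = 8.8982e+05 vs Keq = 2.237 ⇒ Q>K, reverse
Step 1:
                   E          A          C          J
  Initial       8.67     0.2499    0.01373      1.247
  Change      0.1735     0.3469     0.5204    -0.1735
  Equil        8.843     0.5968     0.5341      1.074
  solve Keq expr → x = -0.1735; check Q = 2.237
Then change container volume by factor 0.5 (V_new/V_old).
Step 2:
                   E          A          C          J
  Initial      17.69      1.194      1.068      2.147
  Change      -0.203     -0.406     -0.609      0.203
  Equil        17.48     0.7877     0.4592       2.35
  solve Keq expr → x = 0.203; check Q = 2.237

Q₀ = 8.8982e+05; Q > K (proceeds reverse)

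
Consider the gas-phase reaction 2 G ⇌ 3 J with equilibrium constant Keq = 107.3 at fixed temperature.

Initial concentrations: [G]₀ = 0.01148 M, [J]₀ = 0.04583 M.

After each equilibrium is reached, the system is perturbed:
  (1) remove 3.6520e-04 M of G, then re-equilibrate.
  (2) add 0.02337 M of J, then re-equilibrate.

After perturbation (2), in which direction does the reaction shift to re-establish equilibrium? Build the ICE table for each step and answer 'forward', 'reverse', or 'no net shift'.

Q₀ = 0.7304 vs Keq = 107.3 ⇒ Q<K, forward
Step 1:
                    G           J
  I           0.01148     0.04583
  C          -0.01003     0.01505
  E           0.00145     0.06088
  solve Keq expr → x = 0.005015; check Q = 107.3
Then remove 3.6520e-04 M of G.
Step 2:
                    G           J
  I          0.001085     0.06088
  C        3.4666e-04 -5.1999e-04
  E          0.001431     0.06036
  solve Keq expr → x = -1.7333e-04; check Q = 107.3
Then add 0.02337 M of J.
Step 3:
                    G           J
  I          0.001431     0.08373
  C        8.5386e-04   -0.001281
  E          0.002285     0.08244
  solve Keq expr → x = -4.2693e-04; check Q = 107.3

Direction: reverse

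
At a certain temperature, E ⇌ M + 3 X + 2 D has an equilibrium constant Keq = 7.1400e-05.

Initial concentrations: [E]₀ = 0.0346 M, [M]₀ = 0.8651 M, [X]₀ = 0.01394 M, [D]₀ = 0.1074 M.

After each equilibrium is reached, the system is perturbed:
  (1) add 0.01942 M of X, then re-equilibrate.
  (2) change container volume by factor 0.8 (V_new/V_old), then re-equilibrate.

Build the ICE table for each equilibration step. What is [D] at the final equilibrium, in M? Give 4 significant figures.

[D]_eq = 0.1405 M

Q₀ = 7.8124e-07 vs Keq = 7.1400e-05 ⇒ Q<K, forward
Step 1:
                    E           M           X           D
  init         0.0346      0.8651     0.01394      0.1074
  Δ           -0.0114      0.0114     0.03419     0.02279
  eq           0.0232      0.8765     0.04813      0.1302
  solve Keq expr → x = 0.0114; check Q = 7.1400e-05
Then add 0.01942 M of X.
Step 2:
                    E           M           X           D
  init         0.0232      0.8765     0.06755      0.1302
  Δ          0.004594   -0.004594    -0.01378   -0.009188
  eq           0.0278      0.8719     0.05377       0.121
  solve Keq expr → x = -0.004594; check Q = 7.1400e-05
Then change container volume by factor 0.8 (V_new/V_old).
Step 3:
                    E           M           X           D
  init        0.03475        1.09     0.06721      0.1513
  Δ           0.00536    -0.00536    -0.01608    -0.01072
  eq          0.04011       1.085     0.05113      0.1405
  solve Keq expr → x = -0.00536; check Q = 7.1400e-05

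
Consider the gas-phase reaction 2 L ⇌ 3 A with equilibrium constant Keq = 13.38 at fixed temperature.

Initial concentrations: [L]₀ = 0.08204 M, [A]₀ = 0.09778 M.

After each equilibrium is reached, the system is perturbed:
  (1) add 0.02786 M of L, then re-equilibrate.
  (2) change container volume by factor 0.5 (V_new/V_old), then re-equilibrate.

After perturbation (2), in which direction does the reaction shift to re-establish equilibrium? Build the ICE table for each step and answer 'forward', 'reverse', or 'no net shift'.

Direction: reverse

Q₀ = 0.1389 vs Keq = 13.38 ⇒ Q<K, forward
Step 1:
                  L         A
  I         0.08204   0.09778
  C        -0.05984   0.08976
  E          0.0222    0.1875
  solve Keq expr → x = 0.02992; check Q = 13.38
Then add 0.02786 M of L.
Step 2:
                  L         A
  I         0.05006    0.1875
  C        -0.02181   0.03271
  E         0.02826    0.2202
  solve Keq expr → x = 0.0109; check Q = 13.38
Then change container volume by factor 0.5 (V_new/V_old).
Step 3:
                  L         A
  I         0.05651    0.4405
  C         0.01669  -0.02504
  E         0.07321    0.4155
  solve Keq expr → x = -0.008346; check Q = 13.38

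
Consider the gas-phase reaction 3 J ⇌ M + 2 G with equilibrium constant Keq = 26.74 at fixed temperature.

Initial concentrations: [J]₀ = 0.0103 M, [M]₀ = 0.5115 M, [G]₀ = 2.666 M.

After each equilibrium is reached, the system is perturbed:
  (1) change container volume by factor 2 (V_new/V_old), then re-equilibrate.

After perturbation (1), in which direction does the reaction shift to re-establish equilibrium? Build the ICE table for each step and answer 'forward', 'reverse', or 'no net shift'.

Direction: no net shift

Q₀ = 3.3270e+06 vs Keq = 26.74 ⇒ Q>K, reverse
Step 1:
                    J           M           G
  Initial      0.0103      0.5115       2.666
  Change       0.4191     -0.1397     -0.2794
  Equil        0.4294      0.3718       2.387
  solve Keq expr → x = -0.1397; check Q = 26.74
Then change container volume by factor 2 (V_new/V_old).
Step 2:
                    J           M           G
  Initial      0.2147      0.1859       1.193
  Change            0           0           0
  Equil        0.2147      0.1859       1.193
  solve Keq expr → x = 0; check Q = 26.74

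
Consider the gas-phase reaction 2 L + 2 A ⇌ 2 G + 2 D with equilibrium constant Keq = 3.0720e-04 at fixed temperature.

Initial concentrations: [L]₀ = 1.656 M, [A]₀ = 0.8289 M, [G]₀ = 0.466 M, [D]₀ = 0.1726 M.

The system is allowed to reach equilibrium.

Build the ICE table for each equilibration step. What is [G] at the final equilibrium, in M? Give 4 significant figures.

Q₀ = 0.003433 vs Keq = 3.0720e-04 ⇒ Q>K, reverse
Step 1:
                  L         A         G         D
  Initial     1.656    0.8289     0.466    0.1726
  Change    0.09588   0.09588  -0.09588  -0.09588
  Equil       1.752    0.9248    0.3701   0.07672
  solve Keq expr → x = -0.04794; check Q = 3.0720e-04

[G]_eq = 0.3701 M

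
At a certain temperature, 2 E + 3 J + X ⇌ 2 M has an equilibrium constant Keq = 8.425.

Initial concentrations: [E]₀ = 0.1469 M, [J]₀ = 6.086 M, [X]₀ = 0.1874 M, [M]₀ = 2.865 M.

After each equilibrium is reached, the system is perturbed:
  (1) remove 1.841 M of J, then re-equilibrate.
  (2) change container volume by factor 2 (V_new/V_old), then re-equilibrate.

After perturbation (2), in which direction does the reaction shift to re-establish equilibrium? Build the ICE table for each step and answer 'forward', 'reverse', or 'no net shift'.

Direction: reverse

Q₀ = 9.004 vs Keq = 8.425 ⇒ Q>K, reverse
Step 1:
                   E          J          X          M
  init        0.1469      6.086     0.1874      2.865
  Δ         0.003791   0.005687   0.001896  -0.003791
  eq          0.1507      6.092     0.1893      2.861
  solve Keq expr → x = -0.001896; check Q = 8.425
Then remove 1.841 M of J.
Step 2:
                   E          J          X          M
  init        0.1507      4.251     0.1893      2.861
  Δ          0.07185     0.1078    0.03593   -0.07185
  eq          0.2225      4.358     0.2252      2.789
  solve Keq expr → x = -0.03593; check Q = 8.425
Then change container volume by factor 2 (V_new/V_old).
Step 3:
                   E          J          X          M
  init        0.1113      2.179     0.1126      1.395
  Δ           0.1524     0.2286    0.07619    -0.1524
  eq          0.2636      2.408     0.1888      1.242
  solve Keq expr → x = -0.07619; check Q = 8.425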